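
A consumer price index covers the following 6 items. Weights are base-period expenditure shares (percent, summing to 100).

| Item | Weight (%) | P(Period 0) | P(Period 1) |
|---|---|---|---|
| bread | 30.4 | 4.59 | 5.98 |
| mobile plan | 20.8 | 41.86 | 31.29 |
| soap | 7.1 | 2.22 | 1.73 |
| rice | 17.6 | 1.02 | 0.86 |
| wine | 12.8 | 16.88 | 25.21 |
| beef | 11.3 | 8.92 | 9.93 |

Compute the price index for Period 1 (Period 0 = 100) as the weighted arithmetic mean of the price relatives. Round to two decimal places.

bread: 30.4 × (5.98/4.59) = 30.4 × 1.302832 = 39.6061
mobile plan: 20.8 × (31.29/41.86) = 20.8 × 0.747492 = 15.5478
soap: 7.1 × (1.73/2.22) = 7.1 × 0.779279 = 5.5329
rice: 17.6 × (0.86/1.02) = 17.6 × 0.843137 = 14.8392
wine: 12.8 × (25.21/16.88) = 12.8 × 1.493483 = 19.1166
beef: 11.3 × (9.93/8.92) = 11.3 × 1.113229 = 12.5795
Index = Σ wᵢ·(p₁ᵢ/p₀ᵢ) = 39.6061 + 15.5478 + 5.5329 + 14.8392 + 19.1166 + 12.5795 = 107.2221

107.22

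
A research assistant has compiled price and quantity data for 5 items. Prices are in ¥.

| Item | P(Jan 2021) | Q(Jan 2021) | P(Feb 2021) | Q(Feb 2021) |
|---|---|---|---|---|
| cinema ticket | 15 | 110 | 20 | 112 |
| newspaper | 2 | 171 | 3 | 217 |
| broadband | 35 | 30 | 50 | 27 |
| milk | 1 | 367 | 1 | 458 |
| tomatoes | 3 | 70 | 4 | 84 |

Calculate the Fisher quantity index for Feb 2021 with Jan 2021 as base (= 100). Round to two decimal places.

103.87

Laspeyres component (base-period weights):
ΣP(Jan 2021)Q(Feb 2021) = 15×112 + 2×217 + 35×27 + 1×458 + 3×84 = 1680 + 434 + 945 + 458 + 252 = 3769
ΣP(Jan 2021)Q(Jan 2021) = 15×110 + 2×171 + 35×30 + 1×367 + 3×70 = 1650 + 342 + 1050 + 367 + 210 = 3619
L = 3769 / 3619 × 100 = 104.1448
Paasche component (current-period weights):
ΣP(Feb 2021)Q(Feb 2021) = 20×112 + 3×217 + 50×27 + 1×458 + 4×84 = 2240 + 651 + 1350 + 458 + 336 = 5035
ΣP(Feb 2021)Q(Jan 2021) = 20×110 + 3×171 + 50×30 + 1×367 + 4×70 = 2200 + 513 + 1500 + 367 + 280 = 4860
P = 5035 / 4860 × 100 = 103.6008
Fisher = √(L × P) = √(104.1448 × 103.6008) = 103.8725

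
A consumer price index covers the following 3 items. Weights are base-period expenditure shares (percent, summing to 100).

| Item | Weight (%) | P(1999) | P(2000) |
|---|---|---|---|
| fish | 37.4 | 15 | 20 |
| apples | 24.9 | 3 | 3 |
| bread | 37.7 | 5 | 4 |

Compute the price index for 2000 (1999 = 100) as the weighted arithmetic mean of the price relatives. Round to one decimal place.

fish: 37.4 × (20/15) = 37.4 × 1.333333 = 49.8667
apples: 24.9 × (3/3) = 24.9 × 1.000000 = 24.9000
bread: 37.7 × (4/5) = 37.7 × 0.800000 = 30.1600
Index = Σ wᵢ·(p₁ᵢ/p₀ᵢ) = 49.8667 + 24.9000 + 30.1600 = 104.9267

104.9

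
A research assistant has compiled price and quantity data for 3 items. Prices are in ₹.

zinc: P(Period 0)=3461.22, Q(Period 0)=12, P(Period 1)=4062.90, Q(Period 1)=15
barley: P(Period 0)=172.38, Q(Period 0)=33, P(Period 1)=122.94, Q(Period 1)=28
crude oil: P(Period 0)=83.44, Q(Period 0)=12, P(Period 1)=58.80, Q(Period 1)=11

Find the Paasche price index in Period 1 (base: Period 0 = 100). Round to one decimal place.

Paasche price index uses current-period quantities as weights.
ΣP(Period 1)·Q(Period 1) = 4062.90×15 + 122.94×28 + 58.80×11 = 60943.5 + 3442.32 + 646.8 = 65032.62
ΣP(Period 0)·Q(Period 1) = 3461.22×15 + 172.38×28 + 83.44×11 = 51918.3 + 4826.64 + 917.84 = 57662.78
Index = 65032.62 / 57662.78 × 100 = 112.7809

112.8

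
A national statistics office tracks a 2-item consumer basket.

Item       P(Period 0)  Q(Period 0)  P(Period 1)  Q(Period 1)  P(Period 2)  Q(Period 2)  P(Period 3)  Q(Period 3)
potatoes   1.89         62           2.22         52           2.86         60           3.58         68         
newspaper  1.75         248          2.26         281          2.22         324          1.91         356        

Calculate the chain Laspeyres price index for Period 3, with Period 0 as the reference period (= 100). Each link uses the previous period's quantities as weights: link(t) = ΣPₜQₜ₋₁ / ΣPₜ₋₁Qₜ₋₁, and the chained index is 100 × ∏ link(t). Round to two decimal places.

122.00

Link Period 0→Period 1:
ΣP(Period 1)Q(Period 0) = 2.22×62 + 2.26×248 = 137.64 + 560.48 = 698.12
ΣP(Period 0)Q(Period 0) = 1.89×62 + 1.75×248 = 117.18 + 434 = 551.18
link = 698.12/551.18 = 1.266592
Link Period 1→Period 2:
ΣP(Period 2)Q(Period 1) = 2.86×52 + 2.22×281 = 148.72 + 623.82 = 772.54
ΣP(Period 1)Q(Period 1) = 2.22×52 + 2.26×281 = 115.44 + 635.06 = 750.5
link = 772.54/750.5 = 1.029367
Link Period 2→Period 3:
ΣP(Period 3)Q(Period 2) = 3.58×60 + 1.91×324 = 214.8 + 618.84 = 833.64
ΣP(Period 2)Q(Period 2) = 2.86×60 + 2.22×324 = 171.6 + 719.28 = 890.88
link = 833.64/890.88 = 0.935749
Chained index = 100 × 1.266592 × 1.029367 × 0.935749 = 122.0018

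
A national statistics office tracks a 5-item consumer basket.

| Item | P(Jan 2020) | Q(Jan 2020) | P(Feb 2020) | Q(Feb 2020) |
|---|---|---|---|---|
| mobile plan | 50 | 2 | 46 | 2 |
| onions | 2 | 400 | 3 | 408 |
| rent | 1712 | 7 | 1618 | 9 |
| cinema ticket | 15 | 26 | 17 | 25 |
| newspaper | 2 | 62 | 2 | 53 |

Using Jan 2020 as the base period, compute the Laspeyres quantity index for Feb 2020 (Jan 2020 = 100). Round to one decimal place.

Laspeyres quantity index uses base-period prices as weights.
ΣP(Jan 2020)·Q(Feb 2020) = 50×2 + 2×408 + 1712×9 + 15×25 + 2×53 = 100 + 816 + 15408 + 375 + 106 = 16805
ΣP(Jan 2020)·Q(Jan 2020) = 50×2 + 2×400 + 1712×7 + 15×26 + 2×62 = 100 + 800 + 11984 + 390 + 124 = 13398
Index = 16805 / 13398 × 100 = 125.4292

125.4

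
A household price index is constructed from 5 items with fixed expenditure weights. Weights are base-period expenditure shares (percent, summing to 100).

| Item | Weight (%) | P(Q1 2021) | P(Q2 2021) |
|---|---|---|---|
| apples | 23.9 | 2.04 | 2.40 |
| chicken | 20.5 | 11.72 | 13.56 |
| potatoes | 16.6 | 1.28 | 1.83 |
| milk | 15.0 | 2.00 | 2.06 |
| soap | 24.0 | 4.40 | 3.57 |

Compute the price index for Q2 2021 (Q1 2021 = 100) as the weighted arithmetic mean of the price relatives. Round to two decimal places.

110.49

apples: 23.9 × (2.40/2.04) = 23.9 × 1.176471 = 28.1176
chicken: 20.5 × (13.56/11.72) = 20.5 × 1.156997 = 23.7184
potatoes: 16.6 × (1.83/1.28) = 16.6 × 1.429688 = 23.7328
milk: 15.0 × (2.06/2.00) = 15.0 × 1.030000 = 15.4500
soap: 24.0 × (3.57/4.40) = 24.0 × 0.811364 = 19.4727
Index = Σ wᵢ·(p₁ᵢ/p₀ᵢ) = 28.1176 + 23.7184 + 23.7328 + 15.4500 + 19.4727 = 110.4916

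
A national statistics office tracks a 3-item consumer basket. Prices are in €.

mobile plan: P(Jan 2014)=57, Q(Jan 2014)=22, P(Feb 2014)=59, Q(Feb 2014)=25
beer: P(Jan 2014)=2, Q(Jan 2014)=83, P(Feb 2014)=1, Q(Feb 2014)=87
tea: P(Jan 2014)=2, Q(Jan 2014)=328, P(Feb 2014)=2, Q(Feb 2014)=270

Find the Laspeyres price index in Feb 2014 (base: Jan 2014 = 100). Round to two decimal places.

98.12

Laspeyres price index uses base-period quantities as weights.
ΣP(Feb 2014)·Q(Jan 2014) = 59×22 + 1×83 + 2×328 = 1298 + 83 + 656 = 2037
ΣP(Jan 2014)·Q(Jan 2014) = 57×22 + 2×83 + 2×328 = 1254 + 166 + 656 = 2076
Index = 2037 / 2076 × 100 = 98.1214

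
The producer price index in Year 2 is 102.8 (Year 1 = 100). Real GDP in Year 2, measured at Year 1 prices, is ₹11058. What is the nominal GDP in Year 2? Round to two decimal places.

Nominal = Real × (Index/100) = 11058 × (102.8/100)
        = 11058 × 1.028 = 11367.6240

11367.62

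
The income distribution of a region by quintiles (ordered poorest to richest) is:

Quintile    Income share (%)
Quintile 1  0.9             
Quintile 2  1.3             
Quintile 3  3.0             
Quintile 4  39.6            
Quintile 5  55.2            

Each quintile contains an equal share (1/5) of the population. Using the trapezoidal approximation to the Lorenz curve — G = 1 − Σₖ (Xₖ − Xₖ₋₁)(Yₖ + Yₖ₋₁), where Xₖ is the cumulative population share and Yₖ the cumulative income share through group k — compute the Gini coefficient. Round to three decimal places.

Cumulative income shares Yₖ: 0.0090, 0.0220, 0.0520, 0.4480, 1.0000
Σ (Xₖ−Xₖ₋₁)(Yₖ+Yₖ₋₁) = (1/5)(0.0090+0.0000) + (1/5)(0.0220+0.0090) + (1/5)(0.0520+0.0220) + (1/5)(0.4480+0.0520) + (1/5)(1.0000+0.4480)
  = 0.0018 + 0.0062 + 0.0148 + 0.1000 + 0.2896 = 0.4124
G = 1 − 0.4124 = 0.5876

0.588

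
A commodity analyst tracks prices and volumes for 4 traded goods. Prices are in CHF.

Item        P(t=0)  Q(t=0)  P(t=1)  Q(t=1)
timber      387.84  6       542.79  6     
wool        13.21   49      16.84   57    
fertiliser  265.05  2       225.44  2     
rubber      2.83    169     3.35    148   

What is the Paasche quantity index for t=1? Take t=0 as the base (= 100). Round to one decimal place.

101.3

Paasche quantity index uses current-period prices as weights.
ΣP(t=1)·Q(t=1) = 542.79×6 + 16.84×57 + 225.44×2 + 3.35×148 = 3256.74 + 959.88 + 450.88 + 495.8 = 5163.3
ΣP(t=1)·Q(t=0) = 542.79×6 + 16.84×49 + 225.44×2 + 3.35×169 = 3256.74 + 825.16 + 450.88 + 566.15 = 5098.93
Index = 5163.3 / 5098.93 × 100 = 101.2624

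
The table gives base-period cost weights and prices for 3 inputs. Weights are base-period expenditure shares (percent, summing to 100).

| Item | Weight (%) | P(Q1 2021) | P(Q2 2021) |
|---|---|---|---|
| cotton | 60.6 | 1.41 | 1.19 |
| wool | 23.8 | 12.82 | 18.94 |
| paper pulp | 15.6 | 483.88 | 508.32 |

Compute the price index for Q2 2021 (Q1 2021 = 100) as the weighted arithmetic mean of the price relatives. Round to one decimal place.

cotton: 60.6 × (1.19/1.41) = 60.6 × 0.843972 = 51.1447
wool: 23.8 × (18.94/12.82) = 23.8 × 1.477379 = 35.1616
paper pulp: 15.6 × (508.32/483.88) = 15.6 × 1.050508 = 16.3879
Index = Σ wᵢ·(p₁ᵢ/p₀ᵢ) = 51.1447 + 35.1616 + 16.3879 = 102.6942

102.7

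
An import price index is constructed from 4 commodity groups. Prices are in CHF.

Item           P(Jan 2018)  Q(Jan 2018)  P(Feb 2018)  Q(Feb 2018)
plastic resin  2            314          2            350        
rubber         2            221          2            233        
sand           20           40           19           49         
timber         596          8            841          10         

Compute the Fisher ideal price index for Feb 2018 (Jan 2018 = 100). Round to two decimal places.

129.27

Laspeyres component (base-period weights):
ΣP(Feb 2018)Q(Jan 2018) = 2×314 + 2×221 + 19×40 + 841×8 = 628 + 442 + 760 + 6728 = 8558
ΣP(Jan 2018)Q(Jan 2018) = 2×314 + 2×221 + 20×40 + 596×8 = 628 + 442 + 800 + 4768 = 6638
L = 8558 / 6638 × 100 = 128.9244
Paasche component (current-period weights):
ΣP(Feb 2018)Q(Feb 2018) = 2×350 + 2×233 + 19×49 + 841×10 = 700 + 466 + 931 + 8410 = 10507
ΣP(Jan 2018)Q(Feb 2018) = 2×350 + 2×233 + 20×49 + 596×10 = 700 + 466 + 980 + 5960 = 8106
P = 10507 / 8106 × 100 = 129.6200
Fisher = √(L × P) = √(128.9244 × 129.6200) = 129.2717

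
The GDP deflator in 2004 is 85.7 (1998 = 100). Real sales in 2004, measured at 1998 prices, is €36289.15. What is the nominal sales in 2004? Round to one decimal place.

Nominal = Real × (Index/100) = 36289.15 × (85.7/100)
        = 36289.15 × 0.857 = 31099.8016

31099.8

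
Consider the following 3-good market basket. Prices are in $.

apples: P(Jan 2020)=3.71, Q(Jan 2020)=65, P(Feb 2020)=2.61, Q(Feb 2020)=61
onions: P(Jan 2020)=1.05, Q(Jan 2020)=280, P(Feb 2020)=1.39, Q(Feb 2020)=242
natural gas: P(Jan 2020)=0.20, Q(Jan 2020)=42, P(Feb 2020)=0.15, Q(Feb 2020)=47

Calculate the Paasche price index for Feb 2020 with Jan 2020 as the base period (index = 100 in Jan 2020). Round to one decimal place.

102.6

Paasche price index uses current-period quantities as weights.
ΣP(Feb 2020)·Q(Feb 2020) = 2.61×61 + 1.39×242 + 0.15×47 = 159.21 + 336.38 + 7.05 = 502.64
ΣP(Jan 2020)·Q(Feb 2020) = 3.71×61 + 1.05×242 + 0.20×47 = 226.31 + 254.1 + 9.4 = 489.81
Index = 502.64 / 489.81 × 100 = 102.6194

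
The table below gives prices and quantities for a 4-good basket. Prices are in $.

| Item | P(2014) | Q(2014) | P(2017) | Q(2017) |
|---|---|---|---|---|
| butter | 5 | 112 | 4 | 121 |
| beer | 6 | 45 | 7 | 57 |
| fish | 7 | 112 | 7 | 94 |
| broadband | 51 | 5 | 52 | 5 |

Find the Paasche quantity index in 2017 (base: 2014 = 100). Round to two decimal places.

99.67

Paasche quantity index uses current-period prices as weights.
ΣP(2017)·Q(2017) = 4×121 + 7×57 + 7×94 + 52×5 = 484 + 399 + 658 + 260 = 1801
ΣP(2017)·Q(2014) = 4×112 + 7×45 + 7×112 + 52×5 = 448 + 315 + 784 + 260 = 1807
Index = 1801 / 1807 × 100 = 99.6680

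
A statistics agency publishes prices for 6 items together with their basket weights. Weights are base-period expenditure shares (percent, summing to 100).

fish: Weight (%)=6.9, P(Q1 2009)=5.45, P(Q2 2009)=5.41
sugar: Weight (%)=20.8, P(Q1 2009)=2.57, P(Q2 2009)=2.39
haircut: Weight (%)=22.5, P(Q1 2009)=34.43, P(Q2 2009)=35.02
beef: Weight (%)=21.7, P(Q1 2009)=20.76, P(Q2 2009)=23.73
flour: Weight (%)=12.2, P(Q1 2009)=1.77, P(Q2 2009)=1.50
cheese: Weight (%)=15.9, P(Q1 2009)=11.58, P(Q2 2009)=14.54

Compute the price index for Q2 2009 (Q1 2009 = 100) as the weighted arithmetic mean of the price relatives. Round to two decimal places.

fish: 6.9 × (5.41/5.45) = 6.9 × 0.992661 = 6.8494
sugar: 20.8 × (2.39/2.57) = 20.8 × 0.929961 = 19.3432
haircut: 22.5 × (35.02/34.43) = 22.5 × 1.017136 = 22.8856
beef: 21.7 × (23.73/20.76) = 21.7 × 1.143064 = 24.8045
flour: 12.2 × (1.50/1.77) = 12.2 × 0.847458 = 10.3390
cheese: 15.9 × (14.54/11.58) = 15.9 × 1.255613 = 19.9642
Index = Σ wᵢ·(p₁ᵢ/p₀ᵢ) = 6.8494 + 19.3432 + 22.8856 + 24.8045 + 10.3390 + 19.9642 = 104.1858

104.19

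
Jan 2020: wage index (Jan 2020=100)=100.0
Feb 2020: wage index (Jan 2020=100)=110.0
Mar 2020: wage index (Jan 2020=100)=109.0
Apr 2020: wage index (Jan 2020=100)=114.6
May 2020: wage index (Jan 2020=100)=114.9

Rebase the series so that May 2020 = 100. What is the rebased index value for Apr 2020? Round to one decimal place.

99.7

Rebased(Apr 2020) = 114.6 / 114.9 × 100 = 99.7389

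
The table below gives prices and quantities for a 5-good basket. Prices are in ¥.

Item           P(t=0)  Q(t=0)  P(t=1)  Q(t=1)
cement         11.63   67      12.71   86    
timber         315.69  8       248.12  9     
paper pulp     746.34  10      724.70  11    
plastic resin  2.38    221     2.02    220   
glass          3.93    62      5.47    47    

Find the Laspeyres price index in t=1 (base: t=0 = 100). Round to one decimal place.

94.2

Laspeyres price index uses base-period quantities as weights.
ΣP(t=1)·Q(t=0) = 12.71×67 + 248.12×8 + 724.70×10 + 2.02×221 + 5.47×62 = 851.57 + 1984.96 + 7247 + 446.42 + 339.14 = 10869.09
ΣP(t=0)·Q(t=0) = 11.63×67 + 315.69×8 + 746.34×10 + 2.38×221 + 3.93×62 = 779.21 + 2525.52 + 7463.4 + 525.98 + 243.66 = 11537.77
Index = 10869.09 / 11537.77 × 100 = 94.2044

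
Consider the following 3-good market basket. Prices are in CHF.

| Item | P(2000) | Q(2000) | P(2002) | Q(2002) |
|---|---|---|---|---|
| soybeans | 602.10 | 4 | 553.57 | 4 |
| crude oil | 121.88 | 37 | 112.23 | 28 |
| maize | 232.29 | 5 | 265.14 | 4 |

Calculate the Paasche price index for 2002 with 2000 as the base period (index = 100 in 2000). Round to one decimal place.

95.1

Paasche price index uses current-period quantities as weights.
ΣP(2002)·Q(2002) = 553.57×4 + 112.23×28 + 265.14×4 = 2214.28 + 3142.44 + 1060.56 = 6417.28
ΣP(2000)·Q(2002) = 602.10×4 + 121.88×28 + 232.29×4 = 2408.4 + 3412.64 + 929.16 = 6750.2
Index = 6417.28 / 6750.2 × 100 = 95.0680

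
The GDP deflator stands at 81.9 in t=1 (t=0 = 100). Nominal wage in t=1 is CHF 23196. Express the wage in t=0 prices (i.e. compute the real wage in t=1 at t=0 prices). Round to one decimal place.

Real = Nominal ÷ (Index/100) = 23196 ÷ (81.9/100)
     = 23196 ÷ 0.819 = 28322.3443

28322.3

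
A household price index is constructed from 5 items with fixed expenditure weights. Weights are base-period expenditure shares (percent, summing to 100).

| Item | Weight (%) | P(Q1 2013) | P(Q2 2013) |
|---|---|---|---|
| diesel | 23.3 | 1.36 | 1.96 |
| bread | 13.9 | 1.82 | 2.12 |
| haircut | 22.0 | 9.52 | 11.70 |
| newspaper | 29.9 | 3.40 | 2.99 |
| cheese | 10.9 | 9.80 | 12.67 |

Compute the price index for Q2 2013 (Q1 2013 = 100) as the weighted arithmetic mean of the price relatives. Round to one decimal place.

117.2

diesel: 23.3 × (1.96/1.36) = 23.3 × 1.441176 = 33.5794
bread: 13.9 × (2.12/1.82) = 13.9 × 1.164835 = 16.1912
haircut: 22.0 × (11.70/9.52) = 22.0 × 1.228992 = 27.0378
newspaper: 29.9 × (2.99/3.40) = 29.9 × 0.879412 = 26.2944
cheese: 10.9 × (12.67/9.80) = 10.9 × 1.292857 = 14.0921
Index = Σ wᵢ·(p₁ᵢ/p₀ᵢ) = 33.5794 + 16.1912 + 27.0378 + 26.2944 + 14.0921 = 117.1950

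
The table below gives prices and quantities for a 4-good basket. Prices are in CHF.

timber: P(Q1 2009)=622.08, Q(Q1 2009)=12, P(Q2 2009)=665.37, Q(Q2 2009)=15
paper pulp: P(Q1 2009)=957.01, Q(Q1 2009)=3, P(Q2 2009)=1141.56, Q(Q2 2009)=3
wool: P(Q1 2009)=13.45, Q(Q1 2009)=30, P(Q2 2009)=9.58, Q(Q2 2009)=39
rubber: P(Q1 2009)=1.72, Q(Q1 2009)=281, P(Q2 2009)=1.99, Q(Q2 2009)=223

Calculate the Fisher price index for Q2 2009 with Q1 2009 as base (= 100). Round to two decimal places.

108.84

Laspeyres component (base-period weights):
ΣP(Q2 2009)Q(Q1 2009) = 665.37×12 + 1141.56×3 + 9.58×30 + 1.99×281 = 7984.44 + 3424.68 + 287.4 + 559.19 = 12255.71
ΣP(Q1 2009)Q(Q1 2009) = 622.08×12 + 957.01×3 + 13.45×30 + 1.72×281 = 7464.96 + 2871.03 + 403.5 + 483.32 = 11222.81
L = 12255.71 / 11222.81 × 100 = 109.2036
Paasche component (current-period weights):
ΣP(Q2 2009)Q(Q2 2009) = 665.37×15 + 1141.56×3 + 9.58×39 + 1.99×223 = 9980.55 + 3424.68 + 373.62 + 443.77 = 14222.62
ΣP(Q1 2009)Q(Q2 2009) = 622.08×15 + 957.01×3 + 13.45×39 + 1.72×223 = 9331.2 + 2871.03 + 524.55 + 383.56 = 13110.34
P = 14222.62 / 13110.34 × 100 = 108.4840
Fisher = √(L × P) = √(109.2036 × 108.4840) = 108.8432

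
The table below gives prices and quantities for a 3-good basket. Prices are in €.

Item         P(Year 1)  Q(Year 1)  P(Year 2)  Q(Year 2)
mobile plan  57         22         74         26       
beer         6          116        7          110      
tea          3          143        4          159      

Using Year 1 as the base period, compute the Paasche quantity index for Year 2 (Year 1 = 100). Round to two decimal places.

110.56

Paasche quantity index uses current-period prices as weights.
ΣP(Year 2)·Q(Year 2) = 74×26 + 7×110 + 4×159 = 1924 + 770 + 636 = 3330
ΣP(Year 2)·Q(Year 1) = 74×22 + 7×116 + 4×143 = 1628 + 812 + 572 = 3012
Index = 3330 / 3012 × 100 = 110.5578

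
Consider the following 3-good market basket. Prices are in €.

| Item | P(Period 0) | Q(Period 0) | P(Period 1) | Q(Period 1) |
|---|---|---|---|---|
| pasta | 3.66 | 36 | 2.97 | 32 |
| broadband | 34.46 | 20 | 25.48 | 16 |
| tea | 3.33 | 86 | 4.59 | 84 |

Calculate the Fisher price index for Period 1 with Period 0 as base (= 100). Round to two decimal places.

Laspeyres component (base-period weights):
ΣP(Period 1)Q(Period 0) = 2.97×36 + 25.48×20 + 4.59×86 = 106.92 + 509.6 + 394.74 = 1011.26
ΣP(Period 0)Q(Period 0) = 3.66×36 + 34.46×20 + 3.33×86 = 131.76 + 689.2 + 286.38 = 1107.34
L = 1011.26 / 1107.34 × 100 = 91.3234
Paasche component (current-period weights):
ΣP(Period 1)Q(Period 1) = 2.97×32 + 25.48×16 + 4.59×84 = 95.04 + 407.68 + 385.56 = 888.28
ΣP(Period 0)Q(Period 1) = 3.66×32 + 34.46×16 + 3.33×84 = 117.12 + 551.36 + 279.72 = 948.2
P = 888.28 / 948.2 × 100 = 93.6807
Fisher = √(L × P) = √(91.3234 × 93.6807) = 92.4945

92.49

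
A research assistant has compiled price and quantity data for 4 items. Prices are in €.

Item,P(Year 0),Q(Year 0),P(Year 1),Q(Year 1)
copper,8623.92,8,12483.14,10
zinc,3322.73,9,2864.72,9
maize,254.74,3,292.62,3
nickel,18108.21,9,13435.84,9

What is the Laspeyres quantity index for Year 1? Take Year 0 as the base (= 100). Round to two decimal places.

106.57

Laspeyres quantity index uses base-period prices as weights.
ΣP(Year 0)·Q(Year 1) = 8623.92×10 + 3322.73×9 + 254.74×3 + 18108.21×9 = 86239.2 + 29904.57 + 764.22 + 162973.89 = 279881.88
ΣP(Year 0)·Q(Year 0) = 8623.92×8 + 3322.73×9 + 254.74×3 + 18108.21×9 = 68991.36 + 29904.57 + 764.22 + 162973.89 = 262634.04
Index = 279881.88 / 262634.04 × 100 = 106.5673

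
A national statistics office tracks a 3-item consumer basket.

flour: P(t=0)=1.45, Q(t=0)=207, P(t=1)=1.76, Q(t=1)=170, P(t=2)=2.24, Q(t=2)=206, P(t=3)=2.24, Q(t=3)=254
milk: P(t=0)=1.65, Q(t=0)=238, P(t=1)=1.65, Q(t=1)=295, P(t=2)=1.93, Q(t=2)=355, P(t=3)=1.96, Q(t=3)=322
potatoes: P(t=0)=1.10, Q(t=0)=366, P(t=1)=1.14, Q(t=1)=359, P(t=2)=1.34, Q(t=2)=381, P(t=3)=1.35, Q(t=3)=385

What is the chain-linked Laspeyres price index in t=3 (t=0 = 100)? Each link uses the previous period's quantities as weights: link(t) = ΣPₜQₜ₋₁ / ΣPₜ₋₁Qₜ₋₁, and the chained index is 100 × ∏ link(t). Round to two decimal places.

Link t=0→t=1:
ΣP(t=1)Q(t=0) = 1.76×207 + 1.65×238 + 1.14×366 = 364.32 + 392.7 + 417.24 = 1174.26
ΣP(t=0)Q(t=0) = 1.45×207 + 1.65×238 + 1.10×366 = 300.15 + 392.7 + 402.6 = 1095.45
link = 1174.26/1095.45 = 1.071943
Link t=1→t=2:
ΣP(t=2)Q(t=1) = 2.24×170 + 1.93×295 + 1.34×359 = 380.8 + 569.35 + 481.06 = 1431.21
ΣP(t=1)Q(t=1) = 1.76×170 + 1.65×295 + 1.14×359 = 299.2 + 486.75 + 409.26 = 1195.21
link = 1431.21/1195.21 = 1.197455
Link t=2→t=3:
ΣP(t=3)Q(t=2) = 2.24×206 + 1.96×355 + 1.35×381 = 461.44 + 695.8 + 514.35 = 1671.59
ΣP(t=2)Q(t=2) = 2.24×206 + 1.93×355 + 1.34×381 = 461.44 + 685.15 + 510.54 = 1657.13
link = 1671.59/1657.13 = 1.008726
Chained index = 100 × 1.071943 × 1.197455 × 1.008726 = 129.4804

129.48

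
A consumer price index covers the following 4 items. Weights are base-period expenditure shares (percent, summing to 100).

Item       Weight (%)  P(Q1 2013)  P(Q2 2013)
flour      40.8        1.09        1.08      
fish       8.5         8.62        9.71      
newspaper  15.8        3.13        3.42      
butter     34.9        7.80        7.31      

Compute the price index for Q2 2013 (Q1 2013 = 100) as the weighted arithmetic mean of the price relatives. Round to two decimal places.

flour: 40.8 × (1.08/1.09) = 40.8 × 0.990826 = 40.4257
fish: 8.5 × (9.71/8.62) = 8.5 × 1.126450 = 9.5748
newspaper: 15.8 × (3.42/3.13) = 15.8 × 1.092652 = 17.2639
butter: 34.9 × (7.31/7.80) = 34.9 × 0.937179 = 32.7076
Index = Σ wᵢ·(p₁ᵢ/p₀ᵢ) = 40.4257 + 9.5748 + 17.2639 + 32.7076 = 99.9720

99.97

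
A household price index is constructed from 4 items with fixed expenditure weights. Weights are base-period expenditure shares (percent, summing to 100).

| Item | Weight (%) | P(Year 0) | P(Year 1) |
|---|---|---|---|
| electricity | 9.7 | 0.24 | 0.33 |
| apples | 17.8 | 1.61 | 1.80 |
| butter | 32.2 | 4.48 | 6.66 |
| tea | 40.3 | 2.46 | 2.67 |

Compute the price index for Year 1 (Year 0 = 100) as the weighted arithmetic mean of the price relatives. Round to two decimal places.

electricity: 9.7 × (0.33/0.24) = 9.7 × 1.375000 = 13.3375
apples: 17.8 × (1.80/1.61) = 17.8 × 1.118012 = 19.9006
butter: 32.2 × (6.66/4.48) = 32.2 × 1.486607 = 47.8688
tea: 40.3 × (2.67/2.46) = 40.3 × 1.085366 = 43.7402
Index = Σ wᵢ·(p₁ᵢ/p₀ᵢ) = 13.3375 + 19.9006 + 47.8688 + 43.7402 = 124.8471

124.85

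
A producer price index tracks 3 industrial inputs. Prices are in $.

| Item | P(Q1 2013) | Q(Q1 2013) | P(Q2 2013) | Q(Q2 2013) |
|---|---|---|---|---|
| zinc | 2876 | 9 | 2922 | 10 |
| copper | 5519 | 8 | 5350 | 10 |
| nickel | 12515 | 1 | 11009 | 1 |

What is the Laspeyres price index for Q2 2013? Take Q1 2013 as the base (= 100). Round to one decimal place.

97.0

Laspeyres price index uses base-period quantities as weights.
ΣP(Q2 2013)·Q(Q1 2013) = 2922×9 + 5350×8 + 11009×1 = 26298 + 42800 + 11009 = 80107
ΣP(Q1 2013)·Q(Q1 2013) = 2876×9 + 5519×8 + 12515×1 = 25884 + 44152 + 12515 = 82551
Index = 80107 / 82551 × 100 = 97.0394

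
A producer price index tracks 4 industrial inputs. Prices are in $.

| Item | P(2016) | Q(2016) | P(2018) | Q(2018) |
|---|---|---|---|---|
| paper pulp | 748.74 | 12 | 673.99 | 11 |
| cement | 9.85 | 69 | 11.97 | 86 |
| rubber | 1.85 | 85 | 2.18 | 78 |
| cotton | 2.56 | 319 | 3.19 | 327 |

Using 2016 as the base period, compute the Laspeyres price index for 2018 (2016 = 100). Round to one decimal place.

Laspeyres price index uses base-period quantities as weights.
ΣP(2018)·Q(2016) = 673.99×12 + 11.97×69 + 2.18×85 + 3.19×319 = 8087.88 + 825.93 + 185.3 + 1017.61 = 10116.72
ΣP(2016)·Q(2016) = 748.74×12 + 9.85×69 + 1.85×85 + 2.56×319 = 8984.88 + 679.65 + 157.25 + 816.64 = 10638.42
Index = 10116.72 / 10638.42 × 100 = 95.0961

95.1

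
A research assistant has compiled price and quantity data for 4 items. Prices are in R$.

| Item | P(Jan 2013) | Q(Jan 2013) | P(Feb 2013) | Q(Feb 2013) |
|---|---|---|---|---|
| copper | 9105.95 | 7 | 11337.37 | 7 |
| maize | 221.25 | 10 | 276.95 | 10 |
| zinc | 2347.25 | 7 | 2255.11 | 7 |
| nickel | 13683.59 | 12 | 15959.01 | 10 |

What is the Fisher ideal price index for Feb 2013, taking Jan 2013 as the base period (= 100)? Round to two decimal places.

Laspeyres component (base-period weights):
ΣP(Feb 2013)Q(Jan 2013) = 11337.37×7 + 276.95×10 + 2255.11×7 + 15959.01×12 = 79361.59 + 2769.5 + 15785.77 + 191508.12 = 289424.98
ΣP(Jan 2013)Q(Jan 2013) = 9105.95×7 + 221.25×10 + 2347.25×7 + 13683.59×12 = 63741.65 + 2212.5 + 16430.75 + 164203.08 = 246587.98
L = 289424.98 / 246587.98 × 100 = 117.3719
Paasche component (current-period weights):
ΣP(Feb 2013)Q(Feb 2013) = 11337.37×7 + 276.95×10 + 2255.11×7 + 15959.01×10 = 79361.59 + 2769.5 + 15785.77 + 159590.1 = 257506.96
ΣP(Jan 2013)Q(Feb 2013) = 9105.95×7 + 221.25×10 + 2347.25×7 + 13683.59×10 = 63741.65 + 2212.5 + 16430.75 + 136835.9 = 219220.8
P = 257506.96 / 219220.8 × 100 = 117.4647
Fisher = √(L × P) = √(117.3719 × 117.4647) = 117.4183

117.42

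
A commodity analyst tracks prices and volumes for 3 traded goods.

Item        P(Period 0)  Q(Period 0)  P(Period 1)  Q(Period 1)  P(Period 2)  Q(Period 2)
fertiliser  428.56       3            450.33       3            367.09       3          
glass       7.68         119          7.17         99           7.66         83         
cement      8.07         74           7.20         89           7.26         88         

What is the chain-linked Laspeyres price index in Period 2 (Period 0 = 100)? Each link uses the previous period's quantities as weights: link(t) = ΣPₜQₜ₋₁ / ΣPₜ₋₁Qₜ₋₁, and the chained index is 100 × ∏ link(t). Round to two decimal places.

90.77

Link Period 0→Period 1:
ΣP(Period 1)Q(Period 0) = 450.33×3 + 7.17×119 + 7.20×74 = 1350.99 + 853.23 + 532.8 = 2737.02
ΣP(Period 0)Q(Period 0) = 428.56×3 + 7.68×119 + 8.07×74 = 1285.68 + 913.92 + 597.18 = 2796.78
link = 2737.02/2796.78 = 0.978633
Link Period 1→Period 2:
ΣP(Period 2)Q(Period 1) = 367.09×3 + 7.66×99 + 7.26×89 = 1101.27 + 758.34 + 646.14 = 2505.75
ΣP(Period 1)Q(Period 1) = 450.33×3 + 7.17×99 + 7.20×89 = 1350.99 + 709.83 + 640.8 = 2701.62
link = 2505.75/2701.62 = 0.927499
Chained index = 100 × 0.978633 × 0.927499 = 90.7681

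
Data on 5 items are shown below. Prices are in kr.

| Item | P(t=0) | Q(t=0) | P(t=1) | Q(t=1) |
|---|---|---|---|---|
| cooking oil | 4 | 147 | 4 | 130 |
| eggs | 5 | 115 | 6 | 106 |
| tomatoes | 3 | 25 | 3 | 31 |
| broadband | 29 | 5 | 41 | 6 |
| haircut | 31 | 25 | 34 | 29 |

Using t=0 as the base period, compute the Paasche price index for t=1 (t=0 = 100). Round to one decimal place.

112.0

Paasche price index uses current-period quantities as weights.
ΣP(t=1)·Q(t=1) = 4×130 + 6×106 + 3×31 + 41×6 + 34×29 = 520 + 636 + 93 + 246 + 986 = 2481
ΣP(t=0)·Q(t=1) = 4×130 + 5×106 + 3×31 + 29×6 + 31×29 = 520 + 530 + 93 + 174 + 899 = 2216
Index = 2481 / 2216 × 100 = 111.9585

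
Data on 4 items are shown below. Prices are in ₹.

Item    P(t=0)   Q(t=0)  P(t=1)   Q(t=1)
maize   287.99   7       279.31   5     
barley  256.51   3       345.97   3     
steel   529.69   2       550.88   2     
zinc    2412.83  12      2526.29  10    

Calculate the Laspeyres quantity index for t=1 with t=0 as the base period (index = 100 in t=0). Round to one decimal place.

Laspeyres quantity index uses base-period prices as weights.
ΣP(t=0)·Q(t=1) = 287.99×5 + 256.51×3 + 529.69×2 + 2412.83×10 = 1439.95 + 769.53 + 1059.38 + 24128.3 = 27397.16
ΣP(t=0)·Q(t=0) = 287.99×7 + 256.51×3 + 529.69×2 + 2412.83×12 = 2015.93 + 769.53 + 1059.38 + 28953.96 = 32798.8
Index = 27397.16 / 32798.8 × 100 = 83.5310

83.5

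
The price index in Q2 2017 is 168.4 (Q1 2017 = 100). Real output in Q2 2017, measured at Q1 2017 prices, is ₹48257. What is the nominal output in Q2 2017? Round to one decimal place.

81264.8

Nominal = Real × (Index/100) = 48257 × (168.4/100)
        = 48257 × 1.684 = 81264.7880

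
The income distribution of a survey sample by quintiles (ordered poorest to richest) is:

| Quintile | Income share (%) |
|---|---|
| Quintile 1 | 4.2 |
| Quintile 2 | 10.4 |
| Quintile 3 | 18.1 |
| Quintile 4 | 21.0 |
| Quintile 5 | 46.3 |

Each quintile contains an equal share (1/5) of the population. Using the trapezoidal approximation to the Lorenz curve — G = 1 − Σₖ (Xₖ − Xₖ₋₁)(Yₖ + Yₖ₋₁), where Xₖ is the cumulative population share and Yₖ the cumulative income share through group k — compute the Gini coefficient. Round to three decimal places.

0.379

Cumulative income shares Yₖ: 0.0420, 0.1460, 0.3270, 0.5370, 1.0000
Σ (Xₖ−Xₖ₋₁)(Yₖ+Yₖ₋₁) = (1/5)(0.0420+0.0000) + (1/5)(0.1460+0.0420) + (1/5)(0.3270+0.1460) + (1/5)(0.5370+0.3270) + (1/5)(1.0000+0.5370)
  = 0.0084 + 0.0376 + 0.0946 + 0.1728 + 0.3074 = 0.6208
G = 1 − 0.6208 = 0.3792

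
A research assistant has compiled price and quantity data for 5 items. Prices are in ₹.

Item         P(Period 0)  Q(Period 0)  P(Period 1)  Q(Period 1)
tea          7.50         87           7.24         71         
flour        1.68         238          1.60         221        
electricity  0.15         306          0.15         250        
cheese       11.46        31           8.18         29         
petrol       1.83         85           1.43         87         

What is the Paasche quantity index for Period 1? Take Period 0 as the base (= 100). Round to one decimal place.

Paasche quantity index uses current-period prices as weights.
ΣP(Period 1)·Q(Period 1) = 7.24×71 + 1.60×221 + 0.15×250 + 8.18×29 + 1.43×87 = 514.04 + 353.6 + 37.5 + 237.22 + 124.41 = 1266.77
ΣP(Period 1)·Q(Period 0) = 7.24×87 + 1.60×238 + 0.15×306 + 8.18×31 + 1.43×85 = 629.88 + 380.8 + 45.9 + 253.58 + 121.55 = 1431.71
Index = 1266.77 / 1431.71 × 100 = 88.4795

88.5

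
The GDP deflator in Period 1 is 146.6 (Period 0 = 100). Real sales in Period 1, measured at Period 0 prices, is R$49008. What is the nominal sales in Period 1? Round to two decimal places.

Nominal = Real × (Index/100) = 49008 × (146.6/100)
        = 49008 × 1.466 = 71845.7280

71845.73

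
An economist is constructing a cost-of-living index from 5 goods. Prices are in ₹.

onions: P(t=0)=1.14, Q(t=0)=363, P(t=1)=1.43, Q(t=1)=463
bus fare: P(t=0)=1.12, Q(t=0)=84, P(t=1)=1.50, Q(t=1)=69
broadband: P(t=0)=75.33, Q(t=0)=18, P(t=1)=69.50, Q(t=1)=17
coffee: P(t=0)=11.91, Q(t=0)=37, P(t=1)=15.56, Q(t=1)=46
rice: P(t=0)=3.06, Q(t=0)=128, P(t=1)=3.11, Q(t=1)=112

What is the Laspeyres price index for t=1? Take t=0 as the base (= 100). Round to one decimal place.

106.4

Laspeyres price index uses base-period quantities as weights.
ΣP(t=1)·Q(t=0) = 1.43×363 + 1.50×84 + 69.50×18 + 15.56×37 + 3.11×128 = 519.09 + 126 + 1251 + 575.72 + 398.08 = 2869.89
ΣP(t=0)·Q(t=0) = 1.14×363 + 1.12×84 + 75.33×18 + 11.91×37 + 3.06×128 = 413.82 + 94.08 + 1355.94 + 440.67 + 391.68 = 2696.19
Index = 2869.89 / 2696.19 × 100 = 106.4424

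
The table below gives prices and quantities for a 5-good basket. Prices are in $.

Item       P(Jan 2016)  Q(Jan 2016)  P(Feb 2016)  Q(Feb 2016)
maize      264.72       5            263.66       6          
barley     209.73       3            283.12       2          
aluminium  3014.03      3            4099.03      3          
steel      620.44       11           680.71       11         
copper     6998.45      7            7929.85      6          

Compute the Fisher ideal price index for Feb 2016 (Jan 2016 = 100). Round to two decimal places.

116.03

Laspeyres component (base-period weights):
ΣP(Feb 2016)Q(Jan 2016) = 263.66×5 + 283.12×3 + 4099.03×3 + 680.71×11 + 7929.85×7 = 1318.3 + 849.36 + 12297.09 + 7487.81 + 55508.95 = 77461.51
ΣP(Jan 2016)Q(Jan 2016) = 264.72×5 + 209.73×3 + 3014.03×3 + 620.44×11 + 6998.45×7 = 1323.6 + 629.19 + 9042.09 + 6824.84 + 48989.15 = 66808.87
L = 77461.51 / 66808.87 × 100 = 115.9449
Paasche component (current-period weights):
ΣP(Feb 2016)Q(Feb 2016) = 263.66×6 + 283.12×2 + 4099.03×3 + 680.71×11 + 7929.85×6 = 1581.96 + 566.24 + 12297.09 + 7487.81 + 47579.1 = 69512.2
ΣP(Jan 2016)Q(Feb 2016) = 264.72×6 + 209.73×2 + 3014.03×3 + 620.44×11 + 6998.45×6 = 1588.32 + 419.46 + 9042.09 + 6824.84 + 41990.7 = 59865.41
P = 69512.2 / 59865.41 × 100 = 116.1141
Fisher = √(L × P) = √(115.9449 × 116.1141) = 116.0295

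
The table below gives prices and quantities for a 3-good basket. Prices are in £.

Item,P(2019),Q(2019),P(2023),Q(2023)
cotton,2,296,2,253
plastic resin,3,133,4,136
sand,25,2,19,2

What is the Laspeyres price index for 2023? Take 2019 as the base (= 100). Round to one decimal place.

Laspeyres price index uses base-period quantities as weights.
ΣP(2023)·Q(2019) = 2×296 + 4×133 + 19×2 = 592 + 532 + 38 = 1162
ΣP(2019)·Q(2019) = 2×296 + 3×133 + 25×2 = 592 + 399 + 50 = 1041
Index = 1162 / 1041 × 100 = 111.6234

111.6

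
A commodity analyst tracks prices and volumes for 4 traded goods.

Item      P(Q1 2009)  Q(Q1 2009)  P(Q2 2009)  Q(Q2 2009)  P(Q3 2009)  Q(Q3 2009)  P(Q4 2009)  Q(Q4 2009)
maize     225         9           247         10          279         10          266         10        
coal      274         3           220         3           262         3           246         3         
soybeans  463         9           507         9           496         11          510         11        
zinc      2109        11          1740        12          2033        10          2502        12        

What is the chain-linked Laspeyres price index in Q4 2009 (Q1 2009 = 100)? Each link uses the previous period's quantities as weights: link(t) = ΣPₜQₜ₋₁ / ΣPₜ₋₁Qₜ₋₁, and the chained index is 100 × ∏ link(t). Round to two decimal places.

Link Q1 2009→Q2 2009:
ΣP(Q2 2009)Q(Q1 2009) = 247×9 + 220×3 + 507×9 + 1740×11 = 2223 + 660 + 4563 + 19140 = 26586
ΣP(Q1 2009)Q(Q1 2009) = 225×9 + 274×3 + 463×9 + 2109×11 = 2025 + 822 + 4167 + 23199 = 30213
link = 26586/30213 = 0.879952
Link Q2 2009→Q3 2009:
ΣP(Q3 2009)Q(Q2 2009) = 279×10 + 262×3 + 496×9 + 2033×12 = 2790 + 786 + 4464 + 24396 = 32436
ΣP(Q2 2009)Q(Q2 2009) = 247×10 + 220×3 + 507×9 + 1740×12 = 2470 + 660 + 4563 + 20880 = 28573
link = 32436/28573 = 1.135198
Link Q3 2009→Q4 2009:
ΣP(Q4 2009)Q(Q3 2009) = 266×10 + 246×3 + 510×11 + 2502×10 = 2660 + 738 + 5610 + 25020 = 34028
ΣP(Q3 2009)Q(Q3 2009) = 279×10 + 262×3 + 496×11 + 2033×10 = 2790 + 786 + 5456 + 20330 = 29362
link = 34028/29362 = 1.158913
Chained index = 100 × 0.879952 × 1.135198 × 1.158913 = 115.7661

115.77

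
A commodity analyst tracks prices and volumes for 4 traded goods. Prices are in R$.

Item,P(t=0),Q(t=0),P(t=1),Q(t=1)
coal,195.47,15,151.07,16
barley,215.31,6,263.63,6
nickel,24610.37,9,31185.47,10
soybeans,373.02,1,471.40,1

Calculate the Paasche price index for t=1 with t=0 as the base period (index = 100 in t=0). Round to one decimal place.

Paasche price index uses current-period quantities as weights.
ΣP(t=1)·Q(t=1) = 151.07×16 + 263.63×6 + 31185.47×10 + 471.40×1 = 2417.12 + 1581.78 + 311854.7 + 471.4 = 316325
ΣP(t=0)·Q(t=1) = 195.47×16 + 215.31×6 + 24610.37×10 + 373.02×1 = 3127.52 + 1291.86 + 246103.7 + 373.02 = 250896.1
Index = 316325 / 250896.1 × 100 = 126.0781

126.1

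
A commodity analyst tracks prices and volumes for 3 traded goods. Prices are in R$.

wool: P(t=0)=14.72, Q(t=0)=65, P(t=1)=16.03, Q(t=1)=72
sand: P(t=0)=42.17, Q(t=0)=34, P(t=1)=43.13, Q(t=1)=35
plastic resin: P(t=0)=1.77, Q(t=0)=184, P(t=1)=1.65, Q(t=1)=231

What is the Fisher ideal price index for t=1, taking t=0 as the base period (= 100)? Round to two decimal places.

Laspeyres component (base-period weights):
ΣP(t=1)Q(t=0) = 16.03×65 + 43.13×34 + 1.65×184 = 1041.95 + 1466.42 + 303.6 = 2811.97
ΣP(t=0)Q(t=0) = 14.72×65 + 42.17×34 + 1.77×184 = 956.8 + 1433.78 + 325.68 = 2716.26
L = 2811.97 / 2716.26 × 100 = 103.5236
Paasche component (current-period weights):
ΣP(t=1)Q(t=1) = 16.03×72 + 43.13×35 + 1.65×231 = 1154.16 + 1509.55 + 381.15 = 3044.86
ΣP(t=0)Q(t=1) = 14.72×72 + 42.17×35 + 1.77×231 = 1059.84 + 1475.95 + 408.87 = 2944.66
P = 3044.86 / 2944.66 × 100 = 103.4028
Fisher = √(L × P) = √(103.5236 × 103.4028) = 103.4632

103.46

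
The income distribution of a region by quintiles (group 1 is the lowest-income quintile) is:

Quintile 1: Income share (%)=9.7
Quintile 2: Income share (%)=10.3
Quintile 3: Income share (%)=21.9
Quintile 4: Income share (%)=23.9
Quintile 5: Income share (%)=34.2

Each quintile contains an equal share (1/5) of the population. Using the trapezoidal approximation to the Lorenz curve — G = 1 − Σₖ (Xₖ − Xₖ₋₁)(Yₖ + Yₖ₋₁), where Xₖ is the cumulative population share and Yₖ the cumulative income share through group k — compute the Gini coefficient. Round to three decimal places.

0.250

Cumulative income shares Yₖ: 0.0970, 0.2000, 0.4190, 0.6580, 1.0000
Σ (Xₖ−Xₖ₋₁)(Yₖ+Yₖ₋₁) = (1/5)(0.0970+0.0000) + (1/5)(0.2000+0.0970) + (1/5)(0.4190+0.2000) + (1/5)(0.6580+0.4190) + (1/5)(1.0000+0.6580)
  = 0.0194 + 0.0594 + 0.1238 + 0.2154 + 0.3316 = 0.7496
G = 1 − 0.7496 = 0.2504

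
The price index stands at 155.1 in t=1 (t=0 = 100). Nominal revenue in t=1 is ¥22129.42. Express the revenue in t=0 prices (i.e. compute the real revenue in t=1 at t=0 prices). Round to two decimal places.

14267.84

Real = Nominal ÷ (Index/100) = 22129.42 ÷ (155.1/100)
     = 22129.42 ÷ 1.551 = 14267.8401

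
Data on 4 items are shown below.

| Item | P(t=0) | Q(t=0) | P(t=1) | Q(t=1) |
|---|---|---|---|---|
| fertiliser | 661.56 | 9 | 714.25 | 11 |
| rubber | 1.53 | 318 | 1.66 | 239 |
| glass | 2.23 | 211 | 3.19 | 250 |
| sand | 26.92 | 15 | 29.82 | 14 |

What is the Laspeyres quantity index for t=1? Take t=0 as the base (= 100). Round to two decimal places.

Laspeyres quantity index uses base-period prices as weights.
ΣP(t=0)·Q(t=1) = 661.56×11 + 1.53×239 + 2.23×250 + 26.92×14 = 7277.16 + 365.67 + 557.5 + 376.88 = 8577.21
ΣP(t=0)·Q(t=0) = 661.56×9 + 1.53×318 + 2.23×211 + 26.92×15 = 5954.04 + 486.54 + 470.53 + 403.8 = 7314.91
Index = 8577.21 / 7314.91 × 100 = 117.2565

117.26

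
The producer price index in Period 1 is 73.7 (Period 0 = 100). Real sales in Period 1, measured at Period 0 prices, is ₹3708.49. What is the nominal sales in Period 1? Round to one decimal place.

Nominal = Real × (Index/100) = 3708.49 × (73.7/100)
        = 3708.49 × 0.737 = 2733.1571

2733.2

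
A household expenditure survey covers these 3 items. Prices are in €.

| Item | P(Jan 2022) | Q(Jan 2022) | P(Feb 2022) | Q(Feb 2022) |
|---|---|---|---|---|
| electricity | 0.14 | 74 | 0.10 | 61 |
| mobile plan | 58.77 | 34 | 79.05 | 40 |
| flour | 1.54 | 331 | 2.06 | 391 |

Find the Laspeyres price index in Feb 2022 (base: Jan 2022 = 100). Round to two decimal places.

134.10

Laspeyres price index uses base-period quantities as weights.
ΣP(Feb 2022)·Q(Jan 2022) = 0.10×74 + 79.05×34 + 2.06×331 = 7.4 + 2687.7 + 681.86 = 3376.96
ΣP(Jan 2022)·Q(Jan 2022) = 0.14×74 + 58.77×34 + 1.54×331 = 10.36 + 1998.18 + 509.74 = 2518.28
Index = 3376.96 / 2518.28 × 100 = 134.0979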